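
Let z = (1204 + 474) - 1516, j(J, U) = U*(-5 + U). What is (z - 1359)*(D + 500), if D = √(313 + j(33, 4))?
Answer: -598500 - 1197*√309 ≈ -6.1954e+5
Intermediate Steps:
D = √309 (D = √(313 + 4*(-5 + 4)) = √(313 + 4*(-1)) = √(313 - 4) = √309 ≈ 17.578)
z = 162 (z = 1678 - 1516 = 162)
(z - 1359)*(D + 500) = (162 - 1359)*(√309 + 500) = -1197*(500 + √309) = -598500 - 1197*√309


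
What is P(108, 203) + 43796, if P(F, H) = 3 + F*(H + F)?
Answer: 77387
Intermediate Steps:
P(F, H) = 3 + F*(F + H)
P(108, 203) + 43796 = (3 + 108² + 108*203) + 43796 = (3 + 11664 + 21924) + 43796 = 33591 + 43796 = 77387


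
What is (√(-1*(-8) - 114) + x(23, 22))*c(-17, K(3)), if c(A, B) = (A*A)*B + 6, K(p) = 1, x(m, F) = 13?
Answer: 3835 + 295*I*√106 ≈ 3835.0 + 3037.2*I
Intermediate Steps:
c(A, B) = 6 + B*A² (c(A, B) = A²*B + 6 = B*A² + 6 = 6 + B*A²)
(√(-1*(-8) - 114) + x(23, 22))*c(-17, K(3)) = (√(-1*(-8) - 114) + 13)*(6 + 1*(-17)²) = (√(8 - 114) + 13)*(6 + 1*289) = (√(-106) + 13)*(6 + 289) = (I*√106 + 13)*295 = (13 + I*√106)*295 = 3835 + 295*I*√106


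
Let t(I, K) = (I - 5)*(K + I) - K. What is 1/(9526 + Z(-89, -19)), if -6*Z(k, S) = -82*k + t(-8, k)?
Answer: 3/24254 ≈ 0.00012369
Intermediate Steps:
t(I, K) = -K + (-5 + I)*(I + K) (t(I, K) = (-5 + I)*(I + K) - K = -K + (-5 + I)*(I + K))
Z(k, S) = -52/3 + 16*k (Z(k, S) = -(-82*k + ((-8)**2 - 6*k - 5*(-8) - 8*k))/6 = -(-82*k + (64 - 6*k + 40 - 8*k))/6 = -(-82*k + (104 - 14*k))/6 = -(104 - 96*k)/6 = -52/3 + 16*k)
1/(9526 + Z(-89, -19)) = 1/(9526 + (-52/3 + 16*(-89))) = 1/(9526 + (-52/3 - 1424)) = 1/(9526 - 4324/3) = 1/(24254/3) = 3/24254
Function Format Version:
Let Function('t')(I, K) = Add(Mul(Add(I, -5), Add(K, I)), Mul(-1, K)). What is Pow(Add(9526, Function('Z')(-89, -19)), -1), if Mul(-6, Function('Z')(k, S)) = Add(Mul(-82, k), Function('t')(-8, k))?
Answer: Rational(3, 24254) ≈ 0.00012369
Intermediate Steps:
Function('t')(I, K) = Add(Mul(-1, K), Mul(Add(-5, I), Add(I, K))) (Function('t')(I, K) = Add(Mul(Add(-5, I), Add(I, K)), Mul(-1, K)) = Add(Mul(-1, K), Mul(Add(-5, I), Add(I, K))))
Function('Z')(k, S) = Add(Rational(-52, 3), Mul(16, k)) (Function('Z')(k, S) = Mul(Rational(-1, 6), Add(Mul(-82, k), Add(Pow(-8, 2), Mul(-6, k), Mul(-5, -8), Mul(-8, k)))) = Mul(Rational(-1, 6), Add(Mul(-82, k), Add(64, Mul(-6, k), 40, Mul(-8, k)))) = Mul(Rational(-1, 6), Add(Mul(-82, k), Add(104, Mul(-14, k)))) = Mul(Rational(-1, 6), Add(104, Mul(-96, k))) = Add(Rational(-52, 3), Mul(16, k)))
Pow(Add(9526, Function('Z')(-89, -19)), -1) = Pow(Add(9526, Add(Rational(-52, 3), Mul(16, -89))), -1) = Pow(Add(9526, Add(Rational(-52, 3), -1424)), -1) = Pow(Add(9526, Rational(-4324, 3)), -1) = Pow(Rational(24254, 3), -1) = Rational(3, 24254)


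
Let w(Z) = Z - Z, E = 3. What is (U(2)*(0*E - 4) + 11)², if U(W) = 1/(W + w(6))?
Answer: 81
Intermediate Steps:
w(Z) = 0
U(W) = 1/W (U(W) = 1/(W + 0) = 1/W)
(U(2)*(0*E - 4) + 11)² = ((0*3 - 4)/2 + 11)² = ((0 - 4)/2 + 11)² = ((½)*(-4) + 11)² = (-2 + 11)² = 9² = 81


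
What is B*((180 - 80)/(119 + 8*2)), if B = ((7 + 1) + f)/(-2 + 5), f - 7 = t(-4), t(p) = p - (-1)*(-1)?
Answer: 200/81 ≈ 2.4691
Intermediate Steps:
t(p) = -1 + p (t(p) = p - 1*1 = p - 1 = -1 + p)
f = 2 (f = 7 + (-1 - 4) = 7 - 5 = 2)
B = 10/3 (B = ((7 + 1) + 2)/(-2 + 5) = (8 + 2)/3 = 10*(⅓) = 10/3 ≈ 3.3333)
B*((180 - 80)/(119 + 8*2)) = 10*((180 - 80)/(119 + 8*2))/3 = 10*(100/(119 + 16))/3 = 10*(100/135)/3 = 10*(100*(1/135))/3 = (10/3)*(20/27) = 200/81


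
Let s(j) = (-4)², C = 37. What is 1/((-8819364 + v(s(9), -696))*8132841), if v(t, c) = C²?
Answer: -1/71715351273795 ≈ -1.3944e-14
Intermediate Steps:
s(j) = 16
v(t, c) = 1369 (v(t, c) = 37² = 1369)
1/((-8819364 + v(s(9), -696))*8132841) = 1/((-8819364 + 1369)*8132841) = (1/8132841)/(-8817995) = -1/8817995*1/8132841 = -1/71715351273795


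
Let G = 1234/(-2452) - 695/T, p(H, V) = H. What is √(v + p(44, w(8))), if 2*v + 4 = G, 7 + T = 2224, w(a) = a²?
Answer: √307268626277949/2718042 ≈ 6.4492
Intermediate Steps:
T = 2217 (T = -7 + 2224 = 2217)
G = -2219959/2718042 (G = 1234/(-2452) - 695/2217 = 1234*(-1/2452) - 695*1/2217 = -617/1226 - 695/2217 = -2219959/2718042 ≈ -0.81675)
v = -13092127/5436084 (v = -2 + (½)*(-2219959/2718042) = -2 - 2219959/5436084 = -13092127/5436084 ≈ -2.4084)
√(v + p(44, w(8))) = √(-13092127/5436084 + 44) = √(226095569/5436084) = √307268626277949/2718042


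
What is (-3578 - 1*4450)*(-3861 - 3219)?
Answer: 56838240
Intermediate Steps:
(-3578 - 1*4450)*(-3861 - 3219) = (-3578 - 4450)*(-7080) = -8028*(-7080) = 56838240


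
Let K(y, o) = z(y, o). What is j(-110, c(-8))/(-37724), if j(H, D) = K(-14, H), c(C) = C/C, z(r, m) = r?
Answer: 7/18862 ≈ 0.00037112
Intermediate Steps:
c(C) = 1
K(y, o) = y
j(H, D) = -14
j(-110, c(-8))/(-37724) = -14/(-37724) = -14*(-1/37724) = 7/18862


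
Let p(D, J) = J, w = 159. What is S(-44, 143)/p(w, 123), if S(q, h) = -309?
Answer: -103/41 ≈ -2.5122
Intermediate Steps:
S(-44, 143)/p(w, 123) = -309/123 = -309*1/123 = -103/41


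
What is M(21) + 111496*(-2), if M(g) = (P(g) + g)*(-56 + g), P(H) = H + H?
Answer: -225197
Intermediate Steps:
P(H) = 2*H
M(g) = 3*g*(-56 + g) (M(g) = (2*g + g)*(-56 + g) = (3*g)*(-56 + g) = 3*g*(-56 + g))
M(21) + 111496*(-2) = 3*21*(-56 + 21) + 111496*(-2) = 3*21*(-35) - 222992 = -2205 - 222992 = -225197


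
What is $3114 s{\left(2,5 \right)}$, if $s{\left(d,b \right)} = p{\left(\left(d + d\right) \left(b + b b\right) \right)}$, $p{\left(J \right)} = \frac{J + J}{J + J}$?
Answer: $3114$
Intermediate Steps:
$p{\left(J \right)} = 1$ ($p{\left(J \right)} = \frac{2 J}{2 J} = 2 J \frac{1}{2 J} = 1$)
$s{\left(d,b \right)} = 1$
$3114 s{\left(2,5 \right)} = 3114 \cdot 1 = 3114$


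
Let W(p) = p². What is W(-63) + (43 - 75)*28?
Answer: 3073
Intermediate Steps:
W(-63) + (43 - 75)*28 = (-63)² + (43 - 75)*28 = 3969 - 32*28 = 3969 - 896 = 3073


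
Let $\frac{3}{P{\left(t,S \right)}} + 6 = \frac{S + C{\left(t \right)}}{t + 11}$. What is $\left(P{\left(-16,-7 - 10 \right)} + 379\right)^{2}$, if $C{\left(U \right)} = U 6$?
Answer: $\frac{990486784}{6889} \approx 1.4378 \cdot 10^{5}$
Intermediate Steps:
$C{\left(U \right)} = 6 U$
$P{\left(t,S \right)} = \frac{3}{-6 + \frac{S + 6 t}{11 + t}}$ ($P{\left(t,S \right)} = \frac{3}{-6 + \frac{S + 6 t}{t + 11}} = \frac{3}{-6 + \frac{S + 6 t}{11 + t}}$)
$\left(P{\left(-16,-7 - 10 \right)} + 379\right)^{2} = \left(\frac{3 \left(11 - 16\right)}{-66 - 17} + 379\right)^{2} = \left(3 \frac{1}{-66 - 17} \left(-5\right) + 379\right)^{2} = \left(3 \frac{1}{-83} \left(-5\right) + 379\right)^{2} = \left(3 \left(- \frac{1}{83}\right) \left(-5\right) + 379\right)^{2} = \left(\frac{15}{83} + 379\right)^{2} = \left(\frac{31472}{83}\right)^{2} = \frac{990486784}{6889}$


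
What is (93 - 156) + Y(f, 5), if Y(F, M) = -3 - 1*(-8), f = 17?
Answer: -58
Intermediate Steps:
Y(F, M) = 5 (Y(F, M) = -3 + 8 = 5)
(93 - 156) + Y(f, 5) = (93 - 156) + 5 = -63 + 5 = -58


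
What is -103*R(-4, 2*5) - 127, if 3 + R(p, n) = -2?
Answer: 388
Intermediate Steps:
R(p, n) = -5 (R(p, n) = -3 - 2 = -5)
-103*R(-4, 2*5) - 127 = -103*(-5) - 127 = 515 - 127 = 388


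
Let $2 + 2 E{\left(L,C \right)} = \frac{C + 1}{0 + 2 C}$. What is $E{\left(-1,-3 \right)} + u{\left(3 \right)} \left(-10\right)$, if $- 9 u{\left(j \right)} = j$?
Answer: $\frac{5}{2} \approx 2.5$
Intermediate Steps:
$u{\left(j \right)} = - \frac{j}{9}$
$E{\left(L,C \right)} = -1 + \frac{1 + C}{4 C}$ ($E{\left(L,C \right)} = -1 + \frac{\left(C + 1\right) \frac{1}{0 + 2 C}}{2} = -1 + \frac{\left(1 + C\right) \frac{1}{2 C}}{2} = -1 + \frac{\frac{1}{2} \frac{1}{C} \left(1 + C\right)}{2} = -1 + \frac{1 + C}{4 C}$)
$E{\left(-1,-3 \right)} + u{\left(3 \right)} \left(-10\right) = \frac{1 - -9}{4 \left(-3\right)} + \left(- \frac{1}{9}\right) 3 \left(-10\right) = \frac{1}{4} \left(- \frac{1}{3}\right) \left(1 + 9\right) - - \frac{10}{3} = \frac{1}{4} \left(- \frac{1}{3}\right) 10 + \frac{10}{3} = - \frac{5}{6} + \frac{10}{3} = \frac{5}{2}$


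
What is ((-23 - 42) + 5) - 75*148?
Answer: -11160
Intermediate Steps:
((-23 - 42) + 5) - 75*148 = (-65 + 5) - 11100 = -60 - 11100 = -11160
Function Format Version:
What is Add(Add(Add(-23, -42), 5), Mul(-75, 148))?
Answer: -11160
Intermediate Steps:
Add(Add(Add(-23, -42), 5), Mul(-75, 148)) = Add(Add(-65, 5), -11100) = Add(-60, -11100) = -11160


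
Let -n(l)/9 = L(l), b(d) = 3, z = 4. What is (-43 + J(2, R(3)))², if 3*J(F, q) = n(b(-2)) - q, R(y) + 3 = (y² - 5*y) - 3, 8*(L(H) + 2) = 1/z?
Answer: 1121481/1024 ≈ 1095.2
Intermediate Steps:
L(H) = -63/32 (L(H) = -2 + (⅛)/4 = -2 + (⅛)*(¼) = -2 + 1/32 = -63/32)
n(l) = 567/32 (n(l) = -9*(-63/32) = 567/32)
R(y) = -6 + y² - 5*y (R(y) = -3 + ((y² - 5*y) - 3) = -3 + (-3 + y² - 5*y) = -6 + y² - 5*y)
J(F, q) = 189/32 - q/3 (J(F, q) = (567/32 - q)/3 = 189/32 - q/3)
(-43 + J(2, R(3)))² = (-43 + (189/32 - (-6 + 3² - 5*3)/3))² = (-43 + (189/32 - (-6 + 9 - 15)/3))² = (-43 + (189/32 - ⅓*(-12)))² = (-43 + (189/32 + 4))² = (-43 + 317/32)² = (-1059/32)² = 1121481/1024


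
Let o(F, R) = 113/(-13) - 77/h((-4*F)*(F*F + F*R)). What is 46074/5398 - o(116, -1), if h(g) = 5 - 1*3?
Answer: 3910635/70174 ≈ 55.728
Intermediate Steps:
h(g) = 2 (h(g) = 5 - 3 = 2)
o(F, R) = -1227/26 (o(F, R) = 113/(-13) - 77/2 = 113*(-1/13) - 77*½ = -113/13 - 77/2 = -1227/26)
46074/5398 - o(116, -1) = 46074/5398 - 1*(-1227/26) = 46074*(1/5398) + 1227/26 = 23037/2699 + 1227/26 = 3910635/70174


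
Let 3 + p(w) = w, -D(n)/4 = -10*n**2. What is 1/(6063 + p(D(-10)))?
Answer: 1/10060 ≈ 9.9404e-5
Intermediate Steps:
D(n) = 40*n**2 (D(n) = -(-40)*n**2 = 40*n**2)
p(w) = -3 + w
1/(6063 + p(D(-10))) = 1/(6063 + (-3 + 40*(-10)**2)) = 1/(6063 + (-3 + 40*100)) = 1/(6063 + (-3 + 4000)) = 1/(6063 + 3997) = 1/10060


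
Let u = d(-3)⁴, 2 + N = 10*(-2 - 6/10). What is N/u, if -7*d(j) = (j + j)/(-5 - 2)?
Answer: -40353607/324 ≈ -1.2455e+5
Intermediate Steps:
N = -28 (N = -2 + 10*(-2 - 6/10) = -2 + 10*(-2 - 6*⅒) = -2 + 10*(-2 - ⅗) = -2 + 10*(-13/5) = -2 - 26 = -28)
d(j) = 2*j/49 (d(j) = -(j + j)/(7*(-5 - 2)) = -2*j/(7*(-7)) = -2*j*(-1)/(7*7) = -(-2)*j/49 = 2*j/49)
u = 1296/5764801 (u = ((2/49)*(-3))⁴ = (-6/49)⁴ = 1296/5764801 ≈ 0.00022481)
N/u = -28/1296/5764801 = -28*5764801/1296 = -40353607/324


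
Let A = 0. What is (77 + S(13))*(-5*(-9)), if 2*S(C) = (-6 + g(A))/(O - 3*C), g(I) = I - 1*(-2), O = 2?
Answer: 128295/37 ≈ 3467.4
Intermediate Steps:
g(I) = 2 + I (g(I) = I + 2 = 2 + I)
S(C) = -2/(2 - 3*C) (S(C) = ((-6 + (2 + 0))/(2 - 3*C))/2 = ((-6 + 2)/(2 - 3*C))/2 = (-4/(2 - 3*C))/2 = -2/(2 - 3*C))
(77 + S(13))*(-5*(-9)) = (77 + 2/(-2 + 3*13))*(-5*(-9)) = (77 + 2/(-2 + 39))*45 = (77 + 2/37)*45 = (2851/37)*45 = 128295/37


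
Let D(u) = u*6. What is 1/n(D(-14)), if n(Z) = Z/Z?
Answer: 1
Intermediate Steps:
D(u) = 6*u
n(Z) = 1
1/n(D(-14)) = 1/1 = 1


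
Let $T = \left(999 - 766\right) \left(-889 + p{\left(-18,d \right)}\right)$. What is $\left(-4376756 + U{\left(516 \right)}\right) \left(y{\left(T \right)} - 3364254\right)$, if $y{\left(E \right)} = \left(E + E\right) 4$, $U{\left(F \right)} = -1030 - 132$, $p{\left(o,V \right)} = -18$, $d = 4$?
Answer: $22129946454036$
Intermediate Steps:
$T = -211331$ ($T = \left(999 - 766\right) \left(-889 - 18\right) = 233 \left(-907\right) = -211331$)
$U{\left(F \right)} = -1162$ ($U{\left(F \right)} = -1030 - 132 = -1162$)
$y{\left(E \right)} = 8 E$ ($y{\left(E \right)} = 2 E 4 = 8 E$)
$\left(-4376756 + U{\left(516 \right)}\right) \left(y{\left(T \right)} - 3364254\right) = \left(-4376756 - 1162\right) \left(8 \left(-211331\right) - 3364254\right) = - 4377918 \left(-1690648 - 3364254\right) = \left(-4377918\right) \left(-5054902\right) = 22129946454036$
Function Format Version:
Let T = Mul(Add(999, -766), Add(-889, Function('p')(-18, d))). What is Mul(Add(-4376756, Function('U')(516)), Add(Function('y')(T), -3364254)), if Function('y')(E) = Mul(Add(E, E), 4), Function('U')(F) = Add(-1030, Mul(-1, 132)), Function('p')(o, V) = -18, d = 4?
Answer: 22129946454036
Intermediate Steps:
T = -211331 (T = Mul(Add(999, -766), Add(-889, -18)) = Mul(233, -907) = -211331)
Function('U')(F) = -1162 (Function('U')(F) = Add(-1030, -132) = -1162)
Function('y')(E) = Mul(8, E) (Function('y')(E) = Mul(Mul(2, E), 4) = Mul(8, E))
Mul(Add(-4376756, Function('U')(516)), Add(Function('y')(T), -3364254)) = Mul(Add(-4376756, -1162), Add(Mul(8, -211331), -3364254)) = Mul(-4377918, Add(-1690648, -3364254)) = Mul(-4377918, -5054902) = 22129946454036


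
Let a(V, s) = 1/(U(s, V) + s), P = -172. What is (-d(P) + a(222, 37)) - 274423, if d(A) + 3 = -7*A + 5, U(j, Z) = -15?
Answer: -6063837/22 ≈ -2.7563e+5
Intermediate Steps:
d(A) = 2 - 7*A (d(A) = -3 + (-7*A + 5) = -3 + (5 - 7*A) = 2 - 7*A)
a(V, s) = 1/(-15 + s)
(-d(P) + a(222, 37)) - 274423 = (-(2 - 7*(-172)) + 1/(-15 + 37)) - 274423 = (-(2 + 1204) + 1/22) - 274423 = (-1*1206 + 1/22) - 274423 = (-1206 + 1/22) - 274423 = -26531/22 - 274423 = -6063837/22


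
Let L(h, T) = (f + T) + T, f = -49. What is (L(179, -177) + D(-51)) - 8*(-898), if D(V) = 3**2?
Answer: 6790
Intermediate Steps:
L(h, T) = -49 + 2*T (L(h, T) = (-49 + T) + T = -49 + 2*T)
D(V) = 9
(L(179, -177) + D(-51)) - 8*(-898) = ((-49 + 2*(-177)) + 9) - 8*(-898) = ((-49 - 354) + 9) + 7184 = (-403 + 9) + 7184 = -394 + 7184 = 6790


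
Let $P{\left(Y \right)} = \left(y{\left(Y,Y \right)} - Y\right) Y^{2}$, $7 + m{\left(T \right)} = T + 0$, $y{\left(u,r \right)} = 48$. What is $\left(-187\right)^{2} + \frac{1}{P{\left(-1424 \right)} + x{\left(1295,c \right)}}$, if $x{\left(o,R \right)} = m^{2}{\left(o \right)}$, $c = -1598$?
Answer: $\frac{104436499658305}{2986545216} \approx 34969.0$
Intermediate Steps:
$m{\left(T \right)} = -7 + T$ ($m{\left(T \right)} = -7 + \left(T + 0\right) = -7 + T$)
$P{\left(Y \right)} = Y^{2} \left(48 - Y\right)$ ($P{\left(Y \right)} = \left(48 - Y\right) Y^{2} = Y^{2} \left(48 - Y\right)$)
$x{\left(o,R \right)} = \left(-7 + o\right)^{2}$
$\left(-187\right)^{2} + \frac{1}{P{\left(-1424 \right)} + x{\left(1295,c \right)}} = \left(-187\right)^{2} + \frac{1}{\left(-1424\right)^{2} \left(48 - -1424\right) + \left(-7 + 1295\right)^{2}} = 34969 + \frac{1}{2027776 \left(48 + 1424\right) + 1288^{2}} = 34969 + \frac{1}{2027776 \cdot 1472 + 1658944} = 34969 + \frac{1}{2984886272 + 1658944} = 34969 + \frac{1}{2986545216} = \frac{104436499658305}{2986545216}$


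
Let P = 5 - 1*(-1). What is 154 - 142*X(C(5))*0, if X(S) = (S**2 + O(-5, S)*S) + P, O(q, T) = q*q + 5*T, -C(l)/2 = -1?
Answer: 154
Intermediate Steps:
C(l) = 2 (C(l) = -2*(-1) = 2)
P = 6 (P = 5 + 1 = 6)
O(q, T) = q**2 + 5*T
X(S) = 6 + S**2 + S*(25 + 5*S) (X(S) = (S**2 + ((-5)**2 + 5*S)*S) + 6 = (S**2 + (25 + 5*S)*S) + 6 = (S**2 + S*(25 + 5*S)) + 6 = 6 + S**2 + S*(25 + 5*S))
154 - 142*X(C(5))*0 = 154 - 142*(6 + 6*2**2 + 25*2)*0 = 154 - 142*(6 + 6*4 + 50)*0 = 154 - 142*(6 + 24 + 50)*0 = 154 - 11360*0 = 154 - 142*0 = 154 + 0 = 154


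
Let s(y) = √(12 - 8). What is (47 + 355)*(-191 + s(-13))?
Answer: -75978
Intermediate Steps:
s(y) = 2 (s(y) = √4 = 2)
(47 + 355)*(-191 + s(-13)) = (47 + 355)*(-191 + 2) = 402*(-189) = -75978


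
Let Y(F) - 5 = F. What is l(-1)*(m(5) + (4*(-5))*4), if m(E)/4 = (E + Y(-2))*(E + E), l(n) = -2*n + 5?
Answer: 1680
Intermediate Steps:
Y(F) = 5 + F
l(n) = 5 - 2*n
m(E) = 8*E*(3 + E) (m(E) = 4*((E + (5 - 2))*(E + E)) = 4*((E + 3)*(2*E)) = 4*((3 + E)*(2*E)) = 4*(2*E*(3 + E)) = 8*E*(3 + E))
l(-1)*(m(5) + (4*(-5))*4) = (5 - 2*(-1))*(8*5*(3 + 5) + (4*(-5))*4) = (5 + 2)*(8*5*8 - 20*4) = 7*(320 - 80) = 7*240 = 1680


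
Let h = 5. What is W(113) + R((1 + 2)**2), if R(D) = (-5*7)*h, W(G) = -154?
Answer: -329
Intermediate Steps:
R(D) = -175 (R(D) = -5*7*5 = -35*5 = -175)
W(113) + R((1 + 2)**2) = -154 - 175 = -329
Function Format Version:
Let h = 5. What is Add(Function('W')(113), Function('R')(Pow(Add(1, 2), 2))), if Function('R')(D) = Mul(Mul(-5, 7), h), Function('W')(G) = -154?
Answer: -329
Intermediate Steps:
Function('R')(D) = -175 (Function('R')(D) = Mul(Mul(-5, 7), 5) = Mul(-35, 5) = -175)
Add(Function('W')(113), Function('R')(Pow(Add(1, 2), 2))) = Add(-154, -175) = -329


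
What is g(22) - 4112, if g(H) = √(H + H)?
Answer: -4112 + 2*√11 ≈ -4105.4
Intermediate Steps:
g(H) = √2*√H (g(H) = √(2*H) = √2*√H)
g(22) - 4112 = √2*√22 - 4112 = 2*√11 - 4112 = -4112 + 2*√11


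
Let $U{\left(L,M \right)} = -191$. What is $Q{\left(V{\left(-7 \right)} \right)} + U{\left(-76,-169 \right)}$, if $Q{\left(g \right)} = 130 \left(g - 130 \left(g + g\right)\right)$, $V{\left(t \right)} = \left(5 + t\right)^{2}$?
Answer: $-134871$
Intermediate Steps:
$Q{\left(g \right)} = - 33670 g$ ($Q{\left(g \right)} = 130 \left(g - 130 \cdot 2 g\right) = 130 \left(g - 260 g\right) = 130 \left(- 259 g\right) = - 33670 g$)
$Q{\left(V{\left(-7 \right)} \right)} + U{\left(-76,-169 \right)} = - 33670 \left(5 - 7\right)^{2} - 191 = - 33670 \left(-2\right)^{2} - 191 = \left(-33670\right) 4 - 191 = -134680 - 191 = -134871$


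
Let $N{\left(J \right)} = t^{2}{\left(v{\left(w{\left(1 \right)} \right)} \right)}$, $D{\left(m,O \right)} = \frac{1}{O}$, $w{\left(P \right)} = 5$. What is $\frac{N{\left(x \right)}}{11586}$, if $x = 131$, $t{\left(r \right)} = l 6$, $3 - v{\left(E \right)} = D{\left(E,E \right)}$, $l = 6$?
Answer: $\frac{216}{1931} \approx 0.11186$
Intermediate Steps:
$v{\left(E \right)} = 3 - \frac{1}{E}$
$t{\left(r \right)} = 36$ ($t{\left(r \right)} = 6 \cdot 6 = 36$)
$N{\left(J \right)} = 1296$ ($N{\left(J \right)} = 36^{2} = 1296$)
$\frac{N{\left(x \right)}}{11586} = \frac{1296}{11586} = 1296 \cdot \frac{1}{11586} = \frac{216}{1931}$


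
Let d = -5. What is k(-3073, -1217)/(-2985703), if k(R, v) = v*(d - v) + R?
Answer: 1478077/2985703 ≈ 0.49505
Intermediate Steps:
k(R, v) = R + v*(-5 - v) (k(R, v) = v*(-5 - v) + R = R + v*(-5 - v))
k(-3073, -1217)/(-2985703) = (-3073 - 1*(-1217)**2 - 5*(-1217))/(-2985703) = (-3073 - 1*1481089 + 6085)*(-1/2985703) = (-3073 - 1481089 + 6085)*(-1/2985703) = -1478077*(-1/2985703) = 1478077/2985703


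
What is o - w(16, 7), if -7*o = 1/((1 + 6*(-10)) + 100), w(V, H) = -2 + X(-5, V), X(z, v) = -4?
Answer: 1721/287 ≈ 5.9965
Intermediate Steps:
w(V, H) = -6 (w(V, H) = -2 - 4 = -6)
o = -1/287 (o = -1/(7*((1 + 6*(-10)) + 100)) = -1/(7*((1 - 60) + 100)) = -1/(7*(-59 + 100)) = -⅐/41 = -⅐*1/41 = -1/287 ≈ -0.0034843)
o - w(16, 7) = -1/287 - 1*(-6) = -1/287 + 6 = 1721/287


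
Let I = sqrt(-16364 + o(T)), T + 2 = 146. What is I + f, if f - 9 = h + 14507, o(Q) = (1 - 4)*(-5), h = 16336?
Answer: 30852 + I*sqrt(16349) ≈ 30852.0 + 127.86*I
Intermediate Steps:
T = 144 (T = -2 + 146 = 144)
o(Q) = 15 (o(Q) = -3*(-5) = 15)
I = I*sqrt(16349) (I = sqrt(-16364 + 15) = sqrt(-16349) = I*sqrt(16349) ≈ 127.86*I)
f = 30852 (f = 9 + (16336 + 14507) = 9 + 30843 = 30852)
I + f = I*sqrt(16349) + 30852 = 30852 + I*sqrt(16349)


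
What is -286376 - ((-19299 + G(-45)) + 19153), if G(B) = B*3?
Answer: -286095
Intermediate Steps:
G(B) = 3*B
-286376 - ((-19299 + G(-45)) + 19153) = -286376 - ((-19299 + 3*(-45)) + 19153) = -286376 - ((-19299 - 135) + 19153) = -286376 - (-19434 + 19153) = -286376 - 1*(-281) = -286376 + 281 = -286095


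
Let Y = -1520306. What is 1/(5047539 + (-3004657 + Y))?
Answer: 1/522576 ≈ 1.9136e-6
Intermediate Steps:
1/(5047539 + (-3004657 + Y)) = 1/(5047539 + (-3004657 - 1520306)) = 1/(5047539 - 4524963) = 1/522576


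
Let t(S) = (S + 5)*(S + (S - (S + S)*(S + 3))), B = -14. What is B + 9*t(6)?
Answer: -9518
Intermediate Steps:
t(S) = (5 + S)*(2*S - 2*S*(3 + S)) (t(S) = (5 + S)*(S + (S - 2*S*(3 + S))) = (5 + S)*(2*S - 2*S*(3 + S)))
B + 9*t(6) = -14 + 9*(-2*6*(10 + 6² + 7*6)) = -14 + 9*(-2*6*(10 + 36 + 42)) = -14 + 9*(-2*6*88) = -14 + 9*(-1056) = -14 - 9504 = -9518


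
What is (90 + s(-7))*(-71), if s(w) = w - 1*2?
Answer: -5751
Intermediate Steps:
s(w) = -2 + w (s(w) = w - 2 = -2 + w)
(90 + s(-7))*(-71) = (90 + (-2 - 7))*(-71) = (90 - 9)*(-71) = 81*(-71) = -5751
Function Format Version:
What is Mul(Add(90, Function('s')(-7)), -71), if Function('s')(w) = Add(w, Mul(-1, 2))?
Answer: -5751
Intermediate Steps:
Function('s')(w) = Add(-2, w) (Function('s')(w) = Add(w, -2) = Add(-2, w))
Mul(Add(90, Function('s')(-7)), -71) = Mul(Add(90, Add(-2, -7)), -71) = Mul(Add(90, -9), -71) = Mul(81, -71) = -5751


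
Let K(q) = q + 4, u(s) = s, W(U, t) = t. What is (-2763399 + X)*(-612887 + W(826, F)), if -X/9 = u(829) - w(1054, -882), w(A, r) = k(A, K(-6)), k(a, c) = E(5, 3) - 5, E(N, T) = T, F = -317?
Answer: 1699113473112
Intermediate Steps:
K(q) = 4 + q
k(a, c) = -2 (k(a, c) = 3 - 5 = -2)
w(A, r) = -2
X = -7479 (X = -9*(829 - 1*(-2)) = -9*(829 + 2) = -9*831 = -7479)
(-2763399 + X)*(-612887 + W(826, F)) = (-2763399 - 7479)*(-612887 - 317) = -2770878*(-613204) = 1699113473112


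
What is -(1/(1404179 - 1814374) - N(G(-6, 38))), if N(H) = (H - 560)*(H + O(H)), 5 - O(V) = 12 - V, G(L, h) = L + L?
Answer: 7273577741/410195 ≈ 17732.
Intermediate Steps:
G(L, h) = 2*L
O(V) = -7 + V (O(V) = 5 - (12 - V) = 5 + (-12 + V) = -7 + V)
N(H) = (-560 + H)*(-7 + 2*H) (N(H) = (H - 560)*(H + (-7 + H)) = (-560 + H)*(-7 + 2*H))
-(1/(1404179 - 1814374) - N(G(-6, 38))) = -(1/(1404179 - 1814374) - (3920 - 2254*(-6) + 2*(2*(-6))²)) = -(1/(-410195) - (3920 - 1127*(-12) + 2*(-12)²)) = -(-1/410195 - (3920 + 13524 + 2*144)) = -(-1/410195 - (3920 + 13524 + 288)) = -(-1/410195 - 1*17732) = -(-1/410195 - 17732) = -1*(-7273577741/410195) = 7273577741/410195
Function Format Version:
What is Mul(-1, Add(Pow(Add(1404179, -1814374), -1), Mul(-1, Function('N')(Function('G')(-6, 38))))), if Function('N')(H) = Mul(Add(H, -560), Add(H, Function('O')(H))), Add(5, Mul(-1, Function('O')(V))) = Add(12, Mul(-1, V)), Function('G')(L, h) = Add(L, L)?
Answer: Rational(7273577741, 410195) ≈ 17732.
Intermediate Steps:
Function('G')(L, h) = Mul(2, L)
Function('O')(V) = Add(-7, V) (Function('O')(V) = Add(5, Mul(-1, Add(12, Mul(-1, V)))) = Add(5, Add(-12, V)) = Add(-7, V))
Function('N')(H) = Mul(Add(-560, H), Add(-7, Mul(2, H))) (Function('N')(H) = Mul(Add(H, -560), Add(H, Add(-7, H))) = Mul(Add(-560, H), Add(-7, Mul(2, H))))
Mul(-1, Add(Pow(Add(1404179, -1814374), -1), Mul(-1, Function('N')(Function('G')(-6, 38))))) = Mul(-1, Add(Pow(Add(1404179, -1814374), -1), Mul(-1, Add(3920, Mul(-1127, Mul(2, -6)), Mul(2, Pow(Mul(2, -6), 2)))))) = Mul(-1, Add(Pow(-410195, -1), Mul(-1, Add(3920, Mul(-1127, -12), Mul(2, Pow(-12, 2)))))) = Mul(-1, Add(Rational(-1, 410195), Mul(-1, Add(3920, 13524, Mul(2, 144))))) = Mul(-1, Add(Rational(-1, 410195), Mul(-1, Add(3920, 13524, 288)))) = Mul(-1, Add(Rational(-1, 410195), Mul(-1, 17732))) = Mul(-1, Add(Rational(-1, 410195), -17732)) = Mul(-1, Rational(-7273577741, 410195)) = Rational(7273577741, 410195)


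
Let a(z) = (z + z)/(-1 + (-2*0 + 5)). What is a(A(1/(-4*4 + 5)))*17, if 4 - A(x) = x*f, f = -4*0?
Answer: 34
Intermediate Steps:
f = 0
A(x) = 4 (A(x) = 4 - x*0 = 4 - 1*0 = 4 + 0 = 4)
a(z) = z/2 (a(z) = (2*z)/(-1 + (0 + 5)) = (2*z)/(-1 + 5) = (2*z)/4 = (2*z)*(1/4) = z/2)
a(A(1/(-4*4 + 5)))*17 = ((1/2)*4)*17 = 2*17 = 34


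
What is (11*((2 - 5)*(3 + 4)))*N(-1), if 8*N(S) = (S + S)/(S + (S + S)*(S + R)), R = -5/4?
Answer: 33/2 ≈ 16.500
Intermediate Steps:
R = -5/4 (R = -5*¼ = -5/4 ≈ -1.2500)
N(S) = S/(4*(S + 2*S*(-5/4 + S))) (N(S) = ((S + S)/(S + (S + S)*(S - 5/4)))/8 = ((2*S)/(S + (2*S)*(-5/4 + S)))/8 = ((2*S)/(S + 2*S*(-5/4 + S)))/8 = (2*S/(S + 2*S*(-5/4 + S)))/8 = S/(4*(S + 2*S*(-5/4 + S))))
(11*((2 - 5)*(3 + 4)))*N(-1) = (11*((2 - 5)*(3 + 4)))*(1/(2*(-3 + 4*(-1)))) = (11*(-3*7))*(1/(2*(-3 - 4))) = (11*(-21))*((½)/(-7)) = -231*(-1)/(2*7) = -231*(-1/14) = 33/2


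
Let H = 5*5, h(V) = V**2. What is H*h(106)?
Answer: 280900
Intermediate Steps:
H = 25
H*h(106) = 25*106**2 = 25*11236 = 280900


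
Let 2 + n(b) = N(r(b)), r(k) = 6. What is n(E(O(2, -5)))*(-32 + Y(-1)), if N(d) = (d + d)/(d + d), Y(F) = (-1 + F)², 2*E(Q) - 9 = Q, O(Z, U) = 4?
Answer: 28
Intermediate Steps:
E(Q) = 9/2 + Q/2
N(d) = 1 (N(d) = (2*d)/((2*d)) = (2*d)*(1/(2*d)) = 1)
n(b) = -1 (n(b) = -2 + 1 = -1)
n(E(O(2, -5)))*(-32 + Y(-1)) = -(-32 + (-1 - 1)²) = -(-32 + (-2)²) = -(-32 + 4) = -1*(-28) = 28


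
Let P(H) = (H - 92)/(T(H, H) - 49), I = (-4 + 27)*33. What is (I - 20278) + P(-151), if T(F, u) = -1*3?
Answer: -1014745/52 ≈ -19514.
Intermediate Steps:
T(F, u) = -3
I = 759 (I = 23*33 = 759)
P(H) = 23/13 - H/52 (P(H) = (H - 92)/(-3 - 49) = (-92 + H)/(-52) = (-92 + H)*(-1/52) = 23/13 - H/52)
(I - 20278) + P(-151) = (759 - 20278) + (23/13 - 1/52*(-151)) = -19519 + (23/13 + 151/52) = -19519 + 243/52 = -1014745/52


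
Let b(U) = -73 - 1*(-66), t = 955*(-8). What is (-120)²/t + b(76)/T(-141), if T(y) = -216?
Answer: -76423/41256 ≈ -1.8524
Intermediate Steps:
t = -7640
b(U) = -7 (b(U) = -73 + 66 = -7)
(-120)²/t + b(76)/T(-141) = (-120)²/(-7640) - 7/(-216) = 14400*(-1/7640) - 7*(-1/216) = -360/191 + 7/216 = -76423/41256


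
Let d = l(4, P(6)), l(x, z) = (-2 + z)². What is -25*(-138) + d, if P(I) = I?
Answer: 3466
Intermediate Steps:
d = 16 (d = (-2 + 6)² = 4² = 16)
-25*(-138) + d = -25*(-138) + 16 = 3450 + 16 = 3466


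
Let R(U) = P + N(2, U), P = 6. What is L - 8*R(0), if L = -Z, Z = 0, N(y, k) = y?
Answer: -64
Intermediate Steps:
R(U) = 8 (R(U) = 6 + 2 = 8)
L = 0 (L = -1*0 = 0)
L - 8*R(0) = 0 - 8*8 = 0 - 64 = -64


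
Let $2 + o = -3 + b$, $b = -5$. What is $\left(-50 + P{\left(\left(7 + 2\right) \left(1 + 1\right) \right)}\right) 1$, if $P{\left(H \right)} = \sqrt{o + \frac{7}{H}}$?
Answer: $-50 + \frac{i \sqrt{346}}{6} \approx -50.0 + 3.1002 i$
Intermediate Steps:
$o = -10$ ($o = -2 - 8 = -10$)
$P{\left(H \right)} = \sqrt{-10 + \frac{7}{H}}$
$\left(-50 + P{\left(\left(7 + 2\right) \left(1 + 1\right) \right)}\right) 1 = \left(-50 + \sqrt{-10 + \frac{7}{\left(7 + 2\right) \left(1 + 1\right)}}\right) 1 = \left(-50 + \sqrt{-10 + \frac{7}{9 \cdot 2}}\right) 1 = \left(-50 + \sqrt{-10 + \frac{7}{18}}\right) 1 = \left(-50 + \sqrt{- \frac{173}{18}}\right) 1 = \left(-50 + \frac{i \sqrt{346}}{6}\right) 1 = -50 + \frac{i \sqrt{346}}{6}$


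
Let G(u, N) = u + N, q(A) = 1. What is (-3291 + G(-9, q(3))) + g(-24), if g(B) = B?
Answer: -3323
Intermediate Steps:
G(u, N) = N + u
(-3291 + G(-9, q(3))) + g(-24) = (-3291 + (1 - 9)) - 24 = (-3291 - 8) - 24 = -3299 - 24 = -3323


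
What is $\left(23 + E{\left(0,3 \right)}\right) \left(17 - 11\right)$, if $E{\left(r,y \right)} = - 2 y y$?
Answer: $30$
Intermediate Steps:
$E{\left(r,y \right)} = - 2 y^{2}$
$\left(23 + E{\left(0,3 \right)}\right) \left(17 - 11\right) = \left(23 - 2 \cdot 3^{2}\right) \left(17 - 11\right) = \left(23 - 18\right) \left(17 - 11\right) = \left(23 - 18\right) 6 = 5 \cdot 6 = 30$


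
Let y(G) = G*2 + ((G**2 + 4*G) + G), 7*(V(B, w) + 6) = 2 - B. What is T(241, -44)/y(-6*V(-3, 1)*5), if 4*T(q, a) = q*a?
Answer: -129899/1286490 ≈ -0.10097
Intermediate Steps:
V(B, w) = -40/7 - B/7 (V(B, w) = -6 + (2 - B)/7 = -6 + (2/7 - B/7) = -40/7 - B/7)
T(q, a) = a*q/4 (T(q, a) = (q*a)/4 = (a*q)/4 = a*q/4)
y(G) = G**2 + 7*G (y(G) = 2*G + (G**2 + 5*G) = G**2 + 7*G)
T(241, -44)/y(-6*V(-3, 1)*5) = ((1/4)*(-44)*241)/(((-6*(-40/7 - 1/7*(-3))*5)*(7 - 6*(-40/7 - 1/7*(-3))*5))) = -2651*(-1/(30*(7 - 6*(-40/7 + 3/7)*5)*(-40/7 + 3/7))) = -2651*7/(1110*(7 - 6*(-37/7)*5)) = -2651*7/(1110*(7 + (222/7)*5)) = -2651*7/(1110*(7 + 1110/7)) = -2651/((1110/7)*(1159/7)) = -2651/1286490/49 = -2651*49/1286490 = -129899/1286490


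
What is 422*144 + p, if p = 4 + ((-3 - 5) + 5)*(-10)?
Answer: 60802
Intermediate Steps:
p = 34 (p = 4 + (-8 + 5)*(-10) = 4 - 3*(-10) = 4 + 30 = 34)
422*144 + p = 422*144 + 34 = 60768 + 34 = 60802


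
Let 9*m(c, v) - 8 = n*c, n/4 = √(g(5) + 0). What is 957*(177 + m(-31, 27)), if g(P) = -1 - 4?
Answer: 510719/3 - 39556*I*√5/3 ≈ 1.7024e+5 - 29483.0*I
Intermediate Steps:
g(P) = -5
n = 4*I*√5 (n = 4*√(-5 + 0) = 4*√(-5) = 4*(I*√5) = 4*I*√5 ≈ 8.9443*I)
m(c, v) = 8/9 + 4*I*c*√5/9 (m(c, v) = 8/9 + ((4*I*√5)*c)/9 = 8/9 + (4*I*c*√5)/9 = 8/9 + 4*I*c*√5/9)
957*(177 + m(-31, 27)) = 957*(177 + (8/9 + (4/9)*I*(-31)*√5)) = 957*(177 + (8/9 - 124*I*√5/9)) = 957*(1601/9 - 124*I*√5/9) = 510719/3 - 39556*I*√5/3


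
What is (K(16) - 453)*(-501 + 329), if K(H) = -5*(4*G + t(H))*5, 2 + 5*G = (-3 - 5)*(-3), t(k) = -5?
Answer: 132096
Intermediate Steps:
G = 22/5 (G = -2/5 + ((-3 - 5)*(-3))/5 = -2/5 + (-8*(-3))/5 = -2/5 + (1/5)*24 = -2/5 + 24/5 = 22/5 ≈ 4.4000)
K(H) = -315 (K(H) = -5*(4*(22/5) - 5)*5 = -5*(88/5 - 5)*5 = -5*63/5*5 = -63*5 = -315)
(K(16) - 453)*(-501 + 329) = (-315 - 453)*(-501 + 329) = -768*(-172) = 132096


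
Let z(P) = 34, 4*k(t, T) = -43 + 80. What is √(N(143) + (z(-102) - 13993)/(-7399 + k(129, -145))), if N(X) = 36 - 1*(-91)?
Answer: √12512748379/9853 ≈ 11.353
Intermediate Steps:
N(X) = 127 (N(X) = 36 + 91 = 127)
k(t, T) = 37/4 (k(t, T) = (-43 + 80)/4 = (¼)*37 = 37/4)
√(N(143) + (z(-102) - 13993)/(-7399 + k(129, -145))) = √(127 + (34 - 13993)/(-7399 + 37/4)) = √(127 - 13959/(-29559/4)) = √(127 - 13959*(-4/29559)) = √(127 + 18612/9853) = √(1269943/9853) = √12512748379/9853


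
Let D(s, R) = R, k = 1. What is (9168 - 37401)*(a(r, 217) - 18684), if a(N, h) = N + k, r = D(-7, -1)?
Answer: 527505372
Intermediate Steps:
r = -1
a(N, h) = 1 + N (a(N, h) = N + 1 = 1 + N)
(9168 - 37401)*(a(r, 217) - 18684) = (9168 - 37401)*((1 - 1) - 18684) = -28233*(0 - 18684) = -28233*(-18684) = 527505372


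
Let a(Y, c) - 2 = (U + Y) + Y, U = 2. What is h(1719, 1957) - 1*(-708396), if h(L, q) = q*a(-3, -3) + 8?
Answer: 704490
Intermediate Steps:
a(Y, c) = 4 + 2*Y (a(Y, c) = 2 + ((2 + Y) + Y) = 2 + (2 + 2*Y) = 4 + 2*Y)
h(L, q) = 8 - 2*q (h(L, q) = q*(4 + 2*(-3)) + 8 = q*(4 - 6) + 8 = q*(-2) + 8 = -2*q + 8 = 8 - 2*q)
h(1719, 1957) - 1*(-708396) = (8 - 2*1957) - 1*(-708396) = (8 - 3914) + 708396 = -3906 + 708396 = 704490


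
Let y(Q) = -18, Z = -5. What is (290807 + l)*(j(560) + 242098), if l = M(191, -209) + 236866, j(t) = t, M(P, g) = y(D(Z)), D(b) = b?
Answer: 128039706990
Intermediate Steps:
M(P, g) = -18
l = 236848 (l = -18 + 236866 = 236848)
(290807 + l)*(j(560) + 242098) = (290807 + 236848)*(560 + 242098) = 527655*242658 = 128039706990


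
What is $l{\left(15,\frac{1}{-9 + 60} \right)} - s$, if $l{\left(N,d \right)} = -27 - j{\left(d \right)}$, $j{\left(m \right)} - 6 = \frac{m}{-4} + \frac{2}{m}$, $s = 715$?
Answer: $- \frac{173399}{204} \approx -850.0$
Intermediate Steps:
$j{\left(m \right)} = 6 + \frac{2}{m} - \frac{m}{4}$ ($j{\left(m \right)} = 6 + \left(\frac{m}{-4} + \frac{2}{m}\right) = 6 + \left(m \left(- \frac{1}{4}\right) + \frac{2}{m}\right) = 6 - \left(- \frac{2}{m} + \frac{m}{4}\right) = 6 + \frac{2}{m} - \frac{m}{4}$)
$l{\left(N,d \right)} = -33 - \frac{2}{d} + \frac{d}{4}$ ($l{\left(N,d \right)} = -27 - \left(6 + \frac{2}{d} - \frac{d}{4}\right) = -33 - \frac{2}{d} + \frac{d}{4}$)
$l{\left(15,\frac{1}{-9 + 60} \right)} - s = \left(-33 - \frac{2}{\frac{1}{-9 + 60}} + \frac{1}{4 \left(-9 + 60\right)}\right) - 715 = \left(-33 - \frac{2}{\frac{1}{51}} + \frac{1}{4 \cdot 51}\right) - 715 = \left(-33 - 2 \frac{1}{\frac{1}{51}} + \frac{1}{4} \cdot \frac{1}{51}\right) - 715 = \left(-33 - 102 + \frac{1}{204}\right) - 715 = - \frac{27539}{204} - 715 = - \frac{173399}{204}$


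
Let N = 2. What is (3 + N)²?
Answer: 25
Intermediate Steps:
(3 + N)² = (3 + 2)² = 5² = 25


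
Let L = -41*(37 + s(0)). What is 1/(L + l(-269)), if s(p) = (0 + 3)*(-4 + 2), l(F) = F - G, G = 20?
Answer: -1/1560 ≈ -0.00064103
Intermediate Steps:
l(F) = -20 + F (l(F) = F - 1*20 = F - 20 = -20 + F)
s(p) = -6 (s(p) = 3*(-2) = -6)
L = -1271 (L = -41*(37 - 6) = -41*31 = -1271)
1/(L + l(-269)) = 1/(-1271 + (-20 - 269)) = 1/(-1271 - 289) = 1/(-1560) = -1/1560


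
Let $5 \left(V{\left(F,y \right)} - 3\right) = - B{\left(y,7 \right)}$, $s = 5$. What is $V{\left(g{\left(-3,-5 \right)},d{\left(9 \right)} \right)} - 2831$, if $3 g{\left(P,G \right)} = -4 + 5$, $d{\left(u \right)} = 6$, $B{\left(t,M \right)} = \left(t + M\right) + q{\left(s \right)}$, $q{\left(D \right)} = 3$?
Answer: $- \frac{14156}{5} \approx -2831.2$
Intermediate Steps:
$B{\left(t,M \right)} = 3 + M + t$ ($B{\left(t,M \right)} = \left(t + M\right) + 3 = \left(M + t\right) + 3 = 3 + M + t$)
$g{\left(P,G \right)} = \frac{1}{3}$ ($g{\left(P,G \right)} = \frac{-4 + 5}{3} = \frac{1}{3} \cdot 1 = \frac{1}{3}$)
$V{\left(F,y \right)} = 1 - \frac{y}{5}$ ($V{\left(F,y \right)} = 3 + \frac{\left(-1\right) \left(3 + 7 + y\right)}{5} = 3 + \frac{\left(-1\right) \left(10 + y\right)}{5} = 3 + \frac{-10 - y}{5} = 3 - \left(2 + \frac{y}{5}\right) = 1 - \frac{y}{5}$)
$V{\left(g{\left(-3,-5 \right)},d{\left(9 \right)} \right)} - 2831 = \left(1 - \frac{6}{5}\right) - 2831 = - \frac{1}{5} - 2831 = - \frac{14156}{5}$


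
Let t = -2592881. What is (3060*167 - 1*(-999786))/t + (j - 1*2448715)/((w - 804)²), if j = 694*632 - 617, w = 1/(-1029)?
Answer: -6554415945191608938/1774706264185176809 ≈ -3.6932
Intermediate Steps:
w = -1/1029 ≈ -0.00097182
j = 437991 (j = 438608 - 617 = 437991)
(3060*167 - 1*(-999786))/t + (j - 1*2448715)/((w - 804)²) = (3060*167 - 1*(-999786))/(-2592881) + (437991 - 1*2448715)/((-1/1029 - 804)²) = (511020 + 999786)*(-1/2592881) + (437991 - 2448715)/((-827317/1029)²) = 1510806*(-1/2592881) - 2010724/684453418489/1058841 = -1510806/2592881 - 2010724*1058841/684453418489 = -1510806/2592881 - 2129037010884/684453418489 = -6554415945191608938/1774706264185176809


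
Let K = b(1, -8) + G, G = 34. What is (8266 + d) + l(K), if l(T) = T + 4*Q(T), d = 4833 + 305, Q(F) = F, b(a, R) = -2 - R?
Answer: 13604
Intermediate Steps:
K = 40 (K = (-2 - 1*(-8)) + 34 = (-2 + 8) + 34 = 6 + 34 = 40)
d = 5138
l(T) = 5*T (l(T) = T + 4*T = 5*T)
(8266 + d) + l(K) = (8266 + 5138) + 5*40 = 13404 + 200 = 13604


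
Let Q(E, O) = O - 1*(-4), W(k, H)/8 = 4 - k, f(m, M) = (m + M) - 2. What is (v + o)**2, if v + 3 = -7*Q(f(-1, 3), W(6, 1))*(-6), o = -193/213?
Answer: 11703777856/45369 ≈ 2.5797e+5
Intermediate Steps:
f(m, M) = -2 + M + m (f(m, M) = (M + m) - 2 = -2 + M + m)
o = -193/213 (o = -193*1/213 = -193/213 ≈ -0.90610)
W(k, H) = 32 - 8*k (W(k, H) = 8*(4 - k) = 32 - 8*k)
Q(E, O) = 4 + O (Q(E, O) = O + 4 = 4 + O)
v = -507 (v = -3 - 7*(4 + (32 - 8*6))*(-6) = -3 - 7*(4 + (32 - 48))*(-6) = -3 - 7*(4 - 16)*(-6) = -3 - 7*(-12)*(-6) = -3 + 84*(-6) = -3 - 504 = -507)
(v + o)**2 = (-507 - 193/213)**2 = (-108184/213)**2 = 11703777856/45369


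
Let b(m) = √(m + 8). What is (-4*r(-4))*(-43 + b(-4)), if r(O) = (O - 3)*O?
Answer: 4592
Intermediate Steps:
r(O) = O*(-3 + O) (r(O) = (-3 + O)*O = O*(-3 + O))
b(m) = √(8 + m)
(-4*r(-4))*(-43 + b(-4)) = (-(-16)*(-3 - 4))*(-43 + √(8 - 4)) = (-(-16)*(-7))*(-43 + √4) = (-4*28)*(-43 + 2) = -112*(-41) = 4592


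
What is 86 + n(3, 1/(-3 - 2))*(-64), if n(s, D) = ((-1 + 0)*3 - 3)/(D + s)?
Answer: 1562/7 ≈ 223.14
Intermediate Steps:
n(s, D) = -6/(D + s) (n(s, D) = (-1*3 - 3)/(D + s) = (-3 - 3)/(D + s) = -6/(D + s))
86 + n(3, 1/(-3 - 2))*(-64) = 86 - 6/(1/(-3 - 2) + 3)*(-64) = 86 - 6/(1/(-5) + 3)*(-64) = 86 - 6/(-1/5 + 3)*(-64) = 86 - 6/14/5*(-64) = 86 - 6*5/14*(-64) = 86 - 15/7*(-64) = 86 + 960/7 = 1562/7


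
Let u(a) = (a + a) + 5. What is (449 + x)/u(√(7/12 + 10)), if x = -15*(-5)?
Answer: -1965/13 + 131*√381/13 ≈ 45.540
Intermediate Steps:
u(a) = 5 + 2*a (u(a) = 2*a + 5 = 5 + 2*a)
x = 75
(449 + x)/u(√(7/12 + 10)) = (449 + 75)/(5 + 2*√(7/12 + 10)) = 524/(5 + 2*√(7*(1/12) + 10)) = 524/(5 + 2*√(7/12 + 10)) = 524/(5 + 2*√(127/12)) = 524/(5 + 2*(√381/6)) = 524/(5 + √381/3)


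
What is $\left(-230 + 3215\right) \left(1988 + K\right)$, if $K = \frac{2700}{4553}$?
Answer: $\frac{27026381040}{4553} \approx 5.936 \cdot 10^{6}$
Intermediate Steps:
$K = \frac{2700}{4553}$ ($K = 2700 \cdot \frac{1}{4553} = \frac{2700}{4553} \approx 0.59302$)
$\left(-230 + 3215\right) \left(1988 + K\right) = \left(-230 + 3215\right) \left(1988 + \frac{2700}{4553}\right) = 2985 \cdot \frac{9054064}{4553} = \frac{27026381040}{4553}$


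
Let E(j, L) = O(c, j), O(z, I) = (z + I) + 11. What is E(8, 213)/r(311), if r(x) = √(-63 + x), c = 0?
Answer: 19*√62/124 ≈ 1.2065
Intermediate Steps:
O(z, I) = 11 + I + z (O(z, I) = (I + z) + 11 = 11 + I + z)
E(j, L) = 11 + j (E(j, L) = 11 + j + 0 = 11 + j)
E(8, 213)/r(311) = (11 + 8)/(√(-63 + 311)) = 19/(√248) = 19/((2*√62)) = 19*(√62/124) = 19*√62/124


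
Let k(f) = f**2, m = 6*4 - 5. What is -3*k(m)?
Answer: -1083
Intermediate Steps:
m = 19 (m = 24 - 5 = 19)
-3*k(m) = -3*19**2 = -3*361 = -1083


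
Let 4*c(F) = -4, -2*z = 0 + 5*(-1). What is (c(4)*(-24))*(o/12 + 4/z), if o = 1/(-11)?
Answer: 2102/55 ≈ 38.218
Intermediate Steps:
z = 5/2 (z = -(0 + 5*(-1))/2 = -(0 - 5)/2 = -½*(-5) = 5/2 ≈ 2.5000)
o = -1/11 ≈ -0.090909
c(F) = -1 (c(F) = (¼)*(-4) = -1)
(c(4)*(-24))*(o/12 + 4/z) = (-1*(-24))*(-1/11/12 + 4/(5/2)) = 24*(-1/11*1/12 + 4*(⅖)) = 24*(-1/132 + 8/5) = 24*(1051/660) = 2102/55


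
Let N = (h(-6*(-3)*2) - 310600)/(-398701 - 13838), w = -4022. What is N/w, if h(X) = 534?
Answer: -155033/829615929 ≈ -0.00018687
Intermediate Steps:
N = 310066/412539 (N = (534 - 310600)/(-398701 - 13838) = -310066/(-412539) = -310066*(-1/412539) = 310066/412539 ≈ 0.75160)
N/w = (310066/412539)/(-4022) = (310066/412539)*(-1/4022) = -155033/829615929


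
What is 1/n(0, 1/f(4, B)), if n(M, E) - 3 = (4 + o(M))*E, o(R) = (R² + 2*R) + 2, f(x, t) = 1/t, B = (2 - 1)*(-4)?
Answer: -1/21 ≈ -0.047619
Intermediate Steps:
B = -4 (B = 1*(-4) = -4)
o(R) = 2 + R² + 2*R
n(M, E) = 3 + E*(6 + M² + 2*M) (n(M, E) = 3 + (4 + (2 + M² + 2*M))*E = 3 + (6 + M² + 2*M)*E = 3 + E*(6 + M² + 2*M))
1/n(0, 1/f(4, B)) = 1/(3 + 4/(1/(-4)) + (2 + 0² + 2*0)/(1/(-4))) = 1/(3 + 4/(-¼) + (2 + 0 + 0)/(-¼)) = 1/(3 + 4*(-4) - 4*2) = 1/(3 - 16 - 8) = 1/(-21) = -1/21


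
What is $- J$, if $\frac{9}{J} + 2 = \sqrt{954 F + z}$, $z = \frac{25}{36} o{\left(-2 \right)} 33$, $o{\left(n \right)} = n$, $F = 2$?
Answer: $- \frac{108}{11149} - \frac{9 \sqrt{67038}}{11149} \approx -0.2187$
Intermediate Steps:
$z = - \frac{275}{6}$ ($z = \frac{25}{36} \left(-2\right) 33 = \left(- \frac{25}{18}\right) 33 = - \frac{275}{6} \approx -45.833$)
$J = \frac{9}{-2 + \frac{\sqrt{67038}}{6}}$ ($J = \frac{9}{-2 + \sqrt{954 \cdot 2 - \frac{275}{6}}} = \frac{9}{-2 + \sqrt{1908 - \frac{275}{6}}} = \frac{9}{-2 + \sqrt{\frac{11173}{6}}} = \frac{9}{-2 + \frac{\sqrt{67038}}{6}} \approx 0.2187$)
$- J = - (\frac{108}{11149} + \frac{9 \sqrt{67038}}{11149}) = - \frac{108}{11149} - \frac{9 \sqrt{67038}}{11149}$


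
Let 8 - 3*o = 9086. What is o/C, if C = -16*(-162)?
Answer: -1513/1296 ≈ -1.1674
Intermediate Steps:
o = -3026 (o = 8/3 - ⅓*9086 = 8/3 - 9086/3 = -3026)
C = 2592
o/C = -3026/2592 = -3026*1/2592 = -1513/1296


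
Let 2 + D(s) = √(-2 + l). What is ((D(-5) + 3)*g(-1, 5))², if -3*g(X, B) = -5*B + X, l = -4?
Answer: -3380/9 + 1352*I*√6/9 ≈ -375.56 + 367.97*I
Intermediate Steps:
D(s) = -2 + I*√6 (D(s) = -2 + √(-2 - 4) = -2 + √(-6) = -2 + I*√6)
g(X, B) = -X/3 + 5*B/3 (g(X, B) = -(-5*B + X)/3 = -(X - 5*B)/3 = -X/3 + 5*B/3)
((D(-5) + 3)*g(-1, 5))² = (((-2 + I*√6) + 3)*(-⅓*(-1) + (5/3)*5))² = ((1 + I*√6)*(⅓ + 25/3))² = ((1 + I*√6)*(26/3))² = (26/3 + 26*I*√6/3)²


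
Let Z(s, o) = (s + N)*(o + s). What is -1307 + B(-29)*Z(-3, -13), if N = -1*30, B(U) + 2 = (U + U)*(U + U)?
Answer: 1773829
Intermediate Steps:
B(U) = -2 + 4*U² (B(U) = -2 + (U + U)*(U + U) = -2 + (2*U)*(2*U) = -2 + 4*U²)
N = -30
Z(s, o) = (-30 + s)*(o + s) (Z(s, o) = (s - 30)*(o + s) = (-30 + s)*(o + s))
-1307 + B(-29)*Z(-3, -13) = -1307 + (-2 + 4*(-29)²)*((-3)² - 30*(-13) - 30*(-3) - 13*(-3)) = -1307 + (-2 + 4*841)*(9 + 390 + 90 + 39) = -1307 + (-2 + 3364)*528 = -1307 + 3362*528 = -1307 + 1775136 = 1773829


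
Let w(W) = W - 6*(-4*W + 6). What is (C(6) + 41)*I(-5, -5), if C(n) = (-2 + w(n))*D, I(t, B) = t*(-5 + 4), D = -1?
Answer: -355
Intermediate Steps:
w(W) = -36 + 25*W (w(W) = W - 6*(6 - 4*W) = W - (36 - 24*W) = W + (-36 + 24*W) = -36 + 25*W)
I(t, B) = -t (I(t, B) = t*(-1) = -t)
C(n) = 38 - 25*n (C(n) = (-2 + (-36 + 25*n))*(-1) = (-38 + 25*n)*(-1) = 38 - 25*n)
(C(6) + 41)*I(-5, -5) = ((38 - 25*6) + 41)*(-1*(-5)) = ((38 - 150) + 41)*5 = (-112 + 41)*5 = -71*5 = -355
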